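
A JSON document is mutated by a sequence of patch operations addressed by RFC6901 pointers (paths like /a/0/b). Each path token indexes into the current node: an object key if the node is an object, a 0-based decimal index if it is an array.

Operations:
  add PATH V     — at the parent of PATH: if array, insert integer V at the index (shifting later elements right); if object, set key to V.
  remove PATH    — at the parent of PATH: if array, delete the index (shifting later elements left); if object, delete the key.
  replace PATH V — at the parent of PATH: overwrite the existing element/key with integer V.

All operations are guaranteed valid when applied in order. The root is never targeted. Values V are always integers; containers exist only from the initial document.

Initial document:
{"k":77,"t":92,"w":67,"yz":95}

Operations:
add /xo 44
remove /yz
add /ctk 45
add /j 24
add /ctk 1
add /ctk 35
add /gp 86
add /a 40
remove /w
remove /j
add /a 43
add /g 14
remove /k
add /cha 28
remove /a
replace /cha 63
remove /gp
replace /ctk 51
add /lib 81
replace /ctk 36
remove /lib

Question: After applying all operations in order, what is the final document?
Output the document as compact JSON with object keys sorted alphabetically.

Answer: {"cha":63,"ctk":36,"g":14,"t":92,"xo":44}

Derivation:
After op 1 (add /xo 44): {"k":77,"t":92,"w":67,"xo":44,"yz":95}
After op 2 (remove /yz): {"k":77,"t":92,"w":67,"xo":44}
After op 3 (add /ctk 45): {"ctk":45,"k":77,"t":92,"w":67,"xo":44}
After op 4 (add /j 24): {"ctk":45,"j":24,"k":77,"t":92,"w":67,"xo":44}
After op 5 (add /ctk 1): {"ctk":1,"j":24,"k":77,"t":92,"w":67,"xo":44}
After op 6 (add /ctk 35): {"ctk":35,"j":24,"k":77,"t":92,"w":67,"xo":44}
After op 7 (add /gp 86): {"ctk":35,"gp":86,"j":24,"k":77,"t":92,"w":67,"xo":44}
After op 8 (add /a 40): {"a":40,"ctk":35,"gp":86,"j":24,"k":77,"t":92,"w":67,"xo":44}
After op 9 (remove /w): {"a":40,"ctk":35,"gp":86,"j":24,"k":77,"t":92,"xo":44}
After op 10 (remove /j): {"a":40,"ctk":35,"gp":86,"k":77,"t":92,"xo":44}
After op 11 (add /a 43): {"a":43,"ctk":35,"gp":86,"k":77,"t":92,"xo":44}
After op 12 (add /g 14): {"a":43,"ctk":35,"g":14,"gp":86,"k":77,"t":92,"xo":44}
After op 13 (remove /k): {"a":43,"ctk":35,"g":14,"gp":86,"t":92,"xo":44}
After op 14 (add /cha 28): {"a":43,"cha":28,"ctk":35,"g":14,"gp":86,"t":92,"xo":44}
After op 15 (remove /a): {"cha":28,"ctk":35,"g":14,"gp":86,"t":92,"xo":44}
After op 16 (replace /cha 63): {"cha":63,"ctk":35,"g":14,"gp":86,"t":92,"xo":44}
After op 17 (remove /gp): {"cha":63,"ctk":35,"g":14,"t":92,"xo":44}
After op 18 (replace /ctk 51): {"cha":63,"ctk":51,"g":14,"t":92,"xo":44}
After op 19 (add /lib 81): {"cha":63,"ctk":51,"g":14,"lib":81,"t":92,"xo":44}
After op 20 (replace /ctk 36): {"cha":63,"ctk":36,"g":14,"lib":81,"t":92,"xo":44}
After op 21 (remove /lib): {"cha":63,"ctk":36,"g":14,"t":92,"xo":44}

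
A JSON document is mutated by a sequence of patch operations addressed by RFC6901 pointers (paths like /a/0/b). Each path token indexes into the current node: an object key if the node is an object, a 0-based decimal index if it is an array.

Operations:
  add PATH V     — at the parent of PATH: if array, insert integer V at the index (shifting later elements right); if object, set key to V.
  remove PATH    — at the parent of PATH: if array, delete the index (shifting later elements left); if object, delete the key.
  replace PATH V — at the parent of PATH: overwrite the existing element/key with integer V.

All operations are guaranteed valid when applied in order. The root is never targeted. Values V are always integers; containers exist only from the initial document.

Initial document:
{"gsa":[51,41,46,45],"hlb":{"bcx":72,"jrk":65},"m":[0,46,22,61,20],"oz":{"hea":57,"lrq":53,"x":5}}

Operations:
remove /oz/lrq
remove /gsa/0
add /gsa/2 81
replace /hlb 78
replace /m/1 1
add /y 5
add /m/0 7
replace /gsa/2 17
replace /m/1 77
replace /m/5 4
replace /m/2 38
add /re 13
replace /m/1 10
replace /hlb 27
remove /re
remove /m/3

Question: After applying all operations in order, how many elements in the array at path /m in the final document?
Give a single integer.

Answer: 5

Derivation:
After op 1 (remove /oz/lrq): {"gsa":[51,41,46,45],"hlb":{"bcx":72,"jrk":65},"m":[0,46,22,61,20],"oz":{"hea":57,"x":5}}
After op 2 (remove /gsa/0): {"gsa":[41,46,45],"hlb":{"bcx":72,"jrk":65},"m":[0,46,22,61,20],"oz":{"hea":57,"x":5}}
After op 3 (add /gsa/2 81): {"gsa":[41,46,81,45],"hlb":{"bcx":72,"jrk":65},"m":[0,46,22,61,20],"oz":{"hea":57,"x":5}}
After op 4 (replace /hlb 78): {"gsa":[41,46,81,45],"hlb":78,"m":[0,46,22,61,20],"oz":{"hea":57,"x":5}}
After op 5 (replace /m/1 1): {"gsa":[41,46,81,45],"hlb":78,"m":[0,1,22,61,20],"oz":{"hea":57,"x":5}}
After op 6 (add /y 5): {"gsa":[41,46,81,45],"hlb":78,"m":[0,1,22,61,20],"oz":{"hea":57,"x":5},"y":5}
After op 7 (add /m/0 7): {"gsa":[41,46,81,45],"hlb":78,"m":[7,0,1,22,61,20],"oz":{"hea":57,"x":5},"y":5}
After op 8 (replace /gsa/2 17): {"gsa":[41,46,17,45],"hlb":78,"m":[7,0,1,22,61,20],"oz":{"hea":57,"x":5},"y":5}
After op 9 (replace /m/1 77): {"gsa":[41,46,17,45],"hlb":78,"m":[7,77,1,22,61,20],"oz":{"hea":57,"x":5},"y":5}
After op 10 (replace /m/5 4): {"gsa":[41,46,17,45],"hlb":78,"m":[7,77,1,22,61,4],"oz":{"hea":57,"x":5},"y":5}
After op 11 (replace /m/2 38): {"gsa":[41,46,17,45],"hlb":78,"m":[7,77,38,22,61,4],"oz":{"hea":57,"x":5},"y":5}
After op 12 (add /re 13): {"gsa":[41,46,17,45],"hlb":78,"m":[7,77,38,22,61,4],"oz":{"hea":57,"x":5},"re":13,"y":5}
After op 13 (replace /m/1 10): {"gsa":[41,46,17,45],"hlb":78,"m":[7,10,38,22,61,4],"oz":{"hea":57,"x":5},"re":13,"y":5}
After op 14 (replace /hlb 27): {"gsa":[41,46,17,45],"hlb":27,"m":[7,10,38,22,61,4],"oz":{"hea":57,"x":5},"re":13,"y":5}
After op 15 (remove /re): {"gsa":[41,46,17,45],"hlb":27,"m":[7,10,38,22,61,4],"oz":{"hea":57,"x":5},"y":5}
After op 16 (remove /m/3): {"gsa":[41,46,17,45],"hlb":27,"m":[7,10,38,61,4],"oz":{"hea":57,"x":5},"y":5}
Size at path /m: 5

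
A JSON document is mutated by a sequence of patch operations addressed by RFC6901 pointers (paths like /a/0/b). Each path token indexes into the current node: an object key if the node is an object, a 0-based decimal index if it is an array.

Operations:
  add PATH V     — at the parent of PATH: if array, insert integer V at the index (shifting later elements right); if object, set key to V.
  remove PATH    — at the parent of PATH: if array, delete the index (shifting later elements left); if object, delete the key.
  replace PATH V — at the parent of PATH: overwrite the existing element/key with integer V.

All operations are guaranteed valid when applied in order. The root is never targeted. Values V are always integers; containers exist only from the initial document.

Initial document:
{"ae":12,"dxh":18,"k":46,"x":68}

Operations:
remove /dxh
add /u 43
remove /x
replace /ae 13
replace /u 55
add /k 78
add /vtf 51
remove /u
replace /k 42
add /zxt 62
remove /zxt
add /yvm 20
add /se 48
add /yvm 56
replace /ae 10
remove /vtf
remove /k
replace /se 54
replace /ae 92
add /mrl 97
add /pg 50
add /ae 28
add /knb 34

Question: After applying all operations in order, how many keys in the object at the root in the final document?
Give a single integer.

Answer: 6

Derivation:
After op 1 (remove /dxh): {"ae":12,"k":46,"x":68}
After op 2 (add /u 43): {"ae":12,"k":46,"u":43,"x":68}
After op 3 (remove /x): {"ae":12,"k":46,"u":43}
After op 4 (replace /ae 13): {"ae":13,"k":46,"u":43}
After op 5 (replace /u 55): {"ae":13,"k":46,"u":55}
After op 6 (add /k 78): {"ae":13,"k":78,"u":55}
After op 7 (add /vtf 51): {"ae":13,"k":78,"u":55,"vtf":51}
After op 8 (remove /u): {"ae":13,"k":78,"vtf":51}
After op 9 (replace /k 42): {"ae":13,"k":42,"vtf":51}
After op 10 (add /zxt 62): {"ae":13,"k":42,"vtf":51,"zxt":62}
After op 11 (remove /zxt): {"ae":13,"k":42,"vtf":51}
After op 12 (add /yvm 20): {"ae":13,"k":42,"vtf":51,"yvm":20}
After op 13 (add /se 48): {"ae":13,"k":42,"se":48,"vtf":51,"yvm":20}
After op 14 (add /yvm 56): {"ae":13,"k":42,"se":48,"vtf":51,"yvm":56}
After op 15 (replace /ae 10): {"ae":10,"k":42,"se":48,"vtf":51,"yvm":56}
After op 16 (remove /vtf): {"ae":10,"k":42,"se":48,"yvm":56}
After op 17 (remove /k): {"ae":10,"se":48,"yvm":56}
After op 18 (replace /se 54): {"ae":10,"se":54,"yvm":56}
After op 19 (replace /ae 92): {"ae":92,"se":54,"yvm":56}
After op 20 (add /mrl 97): {"ae":92,"mrl":97,"se":54,"yvm":56}
After op 21 (add /pg 50): {"ae":92,"mrl":97,"pg":50,"se":54,"yvm":56}
After op 22 (add /ae 28): {"ae":28,"mrl":97,"pg":50,"se":54,"yvm":56}
After op 23 (add /knb 34): {"ae":28,"knb":34,"mrl":97,"pg":50,"se":54,"yvm":56}
Size at the root: 6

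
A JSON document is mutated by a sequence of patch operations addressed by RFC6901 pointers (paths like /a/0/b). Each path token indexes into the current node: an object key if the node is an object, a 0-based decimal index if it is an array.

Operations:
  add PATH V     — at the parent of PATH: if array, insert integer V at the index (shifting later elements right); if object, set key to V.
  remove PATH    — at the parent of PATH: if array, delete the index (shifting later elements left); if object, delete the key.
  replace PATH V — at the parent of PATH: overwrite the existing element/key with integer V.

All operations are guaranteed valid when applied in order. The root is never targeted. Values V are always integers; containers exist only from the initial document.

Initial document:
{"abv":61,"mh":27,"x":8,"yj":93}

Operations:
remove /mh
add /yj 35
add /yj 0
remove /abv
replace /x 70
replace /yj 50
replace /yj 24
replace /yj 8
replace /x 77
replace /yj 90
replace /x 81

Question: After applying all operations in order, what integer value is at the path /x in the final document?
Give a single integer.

After op 1 (remove /mh): {"abv":61,"x":8,"yj":93}
After op 2 (add /yj 35): {"abv":61,"x":8,"yj":35}
After op 3 (add /yj 0): {"abv":61,"x":8,"yj":0}
After op 4 (remove /abv): {"x":8,"yj":0}
After op 5 (replace /x 70): {"x":70,"yj":0}
After op 6 (replace /yj 50): {"x":70,"yj":50}
After op 7 (replace /yj 24): {"x":70,"yj":24}
After op 8 (replace /yj 8): {"x":70,"yj":8}
After op 9 (replace /x 77): {"x":77,"yj":8}
After op 10 (replace /yj 90): {"x":77,"yj":90}
After op 11 (replace /x 81): {"x":81,"yj":90}
Value at /x: 81

Answer: 81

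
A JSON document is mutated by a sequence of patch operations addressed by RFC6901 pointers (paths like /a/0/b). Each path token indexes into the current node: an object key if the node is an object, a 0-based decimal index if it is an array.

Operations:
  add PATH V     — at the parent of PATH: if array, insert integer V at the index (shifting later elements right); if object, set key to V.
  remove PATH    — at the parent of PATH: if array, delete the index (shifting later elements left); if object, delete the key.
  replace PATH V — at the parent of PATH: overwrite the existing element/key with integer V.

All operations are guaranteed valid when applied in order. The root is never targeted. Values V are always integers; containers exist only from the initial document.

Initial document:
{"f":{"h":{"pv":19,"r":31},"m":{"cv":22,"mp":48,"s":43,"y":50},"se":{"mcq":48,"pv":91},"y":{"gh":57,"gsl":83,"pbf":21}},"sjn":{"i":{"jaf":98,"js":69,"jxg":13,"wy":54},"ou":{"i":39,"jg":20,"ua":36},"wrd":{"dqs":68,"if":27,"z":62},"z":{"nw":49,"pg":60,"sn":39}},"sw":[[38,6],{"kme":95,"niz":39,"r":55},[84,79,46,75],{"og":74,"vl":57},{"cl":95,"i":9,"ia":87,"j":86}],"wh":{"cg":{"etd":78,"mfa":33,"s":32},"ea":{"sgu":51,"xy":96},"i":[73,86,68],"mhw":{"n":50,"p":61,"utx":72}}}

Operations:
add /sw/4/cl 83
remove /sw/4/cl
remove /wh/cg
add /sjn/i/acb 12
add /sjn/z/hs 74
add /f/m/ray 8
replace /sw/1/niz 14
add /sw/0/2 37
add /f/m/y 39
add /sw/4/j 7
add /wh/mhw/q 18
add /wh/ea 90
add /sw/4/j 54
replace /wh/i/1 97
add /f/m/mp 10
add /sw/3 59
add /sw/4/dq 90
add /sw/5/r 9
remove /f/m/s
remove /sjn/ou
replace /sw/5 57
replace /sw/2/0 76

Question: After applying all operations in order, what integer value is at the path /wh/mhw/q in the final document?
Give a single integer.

Answer: 18

Derivation:
After op 1 (add /sw/4/cl 83): {"f":{"h":{"pv":19,"r":31},"m":{"cv":22,"mp":48,"s":43,"y":50},"se":{"mcq":48,"pv":91},"y":{"gh":57,"gsl":83,"pbf":21}},"sjn":{"i":{"jaf":98,"js":69,"jxg":13,"wy":54},"ou":{"i":39,"jg":20,"ua":36},"wrd":{"dqs":68,"if":27,"z":62},"z":{"nw":49,"pg":60,"sn":39}},"sw":[[38,6],{"kme":95,"niz":39,"r":55},[84,79,46,75],{"og":74,"vl":57},{"cl":83,"i":9,"ia":87,"j":86}],"wh":{"cg":{"etd":78,"mfa":33,"s":32},"ea":{"sgu":51,"xy":96},"i":[73,86,68],"mhw":{"n":50,"p":61,"utx":72}}}
After op 3 (remove /wh/cg): {"f":{"h":{"pv":19,"r":31},"m":{"cv":22,"mp":48,"s":43,"y":50},"se":{"mcq":48,"pv":91},"y":{"gh":57,"gsl":83,"pbf":21}},"sjn":{"i":{"jaf":98,"js":69,"jxg":13,"wy":54},"ou":{"i":39,"jg":20,"ua":36},"wrd":{"dqs":68,"if":27,"z":62},"z":{"nw":49,"pg":60,"sn":39}},"sw":[[38,6],{"kme":95,"niz":39,"r":55},[84,79,46,75],{"og":74,"vl":57},{"i":9,"ia":87,"j":86}],"wh":{"ea":{"sgu":51,"xy":96},"i":[73,86,68],"mhw":{"n":50,"p":61,"utx":72}}}
After op 5 (add /sjn/z/hs 74): {"f":{"h":{"pv":19,"r":31},"m":{"cv":22,"mp":48,"s":43,"y":50},"se":{"mcq":48,"pv":91},"y":{"gh":57,"gsl":83,"pbf":21}},"sjn":{"i":{"acb":12,"jaf":98,"js":69,"jxg":13,"wy":54},"ou":{"i":39,"jg":20,"ua":36},"wrd":{"dqs":68,"if":27,"z":62},"z":{"hs":74,"nw":49,"pg":60,"sn":39}},"sw":[[38,6],{"kme":95,"niz":39,"r":55},[84,79,46,75],{"og":74,"vl":57},{"i":9,"ia":87,"j":86}],"wh":{"ea":{"sgu":51,"xy":96},"i":[73,86,68],"mhw":{"n":50,"p":61,"utx":72}}}
After op 7 (replace /sw/1/niz 14): {"f":{"h":{"pv":19,"r":31},"m":{"cv":22,"mp":48,"ray":8,"s":43,"y":50},"se":{"mcq":48,"pv":91},"y":{"gh":57,"gsl":83,"pbf":21}},"sjn":{"i":{"acb":12,"jaf":98,"js":69,"jxg":13,"wy":54},"ou":{"i":39,"jg":20,"ua":36},"wrd":{"dqs":68,"if":27,"z":62},"z":{"hs":74,"nw":49,"pg":60,"sn":39}},"sw":[[38,6],{"kme":95,"niz":14,"r":55},[84,79,46,75],{"og":74,"vl":57},{"i":9,"ia":87,"j":86}],"wh":{"ea":{"sgu":51,"xy":96},"i":[73,86,68],"mhw":{"n":50,"p":61,"utx":72}}}
After op 9 (add /f/m/y 39): {"f":{"h":{"pv":19,"r":31},"m":{"cv":22,"mp":48,"ray":8,"s":43,"y":39},"se":{"mcq":48,"pv":91},"y":{"gh":57,"gsl":83,"pbf":21}},"sjn":{"i":{"acb":12,"jaf":98,"js":69,"jxg":13,"wy":54},"ou":{"i":39,"jg":20,"ua":36},"wrd":{"dqs":68,"if":27,"z":62},"z":{"hs":74,"nw":49,"pg":60,"sn":39}},"sw":[[38,6,37],{"kme":95,"niz":14,"r":55},[84,79,46,75],{"og":74,"vl":57},{"i":9,"ia":87,"j":86}],"wh":{"ea":{"sgu":51,"xy":96},"i":[73,86,68],"mhw":{"n":50,"p":61,"utx":72}}}
After op 11 (add /wh/mhw/q 18): {"f":{"h":{"pv":19,"r":31},"m":{"cv":22,"mp":48,"ray":8,"s":43,"y":39},"se":{"mcq":48,"pv":91},"y":{"gh":57,"gsl":83,"pbf":21}},"sjn":{"i":{"acb":12,"jaf":98,"js":69,"jxg":13,"wy":54},"ou":{"i":39,"jg":20,"ua":36},"wrd":{"dqs":68,"if":27,"z":62},"z":{"hs":74,"nw":49,"pg":60,"sn":39}},"sw":[[38,6,37],{"kme":95,"niz":14,"r":55},[84,79,46,75],{"og":74,"vl":57},{"i":9,"ia":87,"j":7}],"wh":{"ea":{"sgu":51,"xy":96},"i":[73,86,68],"mhw":{"n":50,"p":61,"q":18,"utx":72}}}
After op 13 (add /sw/4/j 54): {"f":{"h":{"pv":19,"r":31},"m":{"cv":22,"mp":48,"ray":8,"s":43,"y":39},"se":{"mcq":48,"pv":91},"y":{"gh":57,"gsl":83,"pbf":21}},"sjn":{"i":{"acb":12,"jaf":98,"js":69,"jxg":13,"wy":54},"ou":{"i":39,"jg":20,"ua":36},"wrd":{"dqs":68,"if":27,"z":62},"z":{"hs":74,"nw":49,"pg":60,"sn":39}},"sw":[[38,6,37],{"kme":95,"niz":14,"r":55},[84,79,46,75],{"og":74,"vl":57},{"i":9,"ia":87,"j":54}],"wh":{"ea":90,"i":[73,86,68],"mhw":{"n":50,"p":61,"q":18,"utx":72}}}
After op 15 (add /f/m/mp 10): {"f":{"h":{"pv":19,"r":31},"m":{"cv":22,"mp":10,"ray":8,"s":43,"y":39},"se":{"mcq":48,"pv":91},"y":{"gh":57,"gsl":83,"pbf":21}},"sjn":{"i":{"acb":12,"jaf":98,"js":69,"jxg":13,"wy":54},"ou":{"i":39,"jg":20,"ua":36},"wrd":{"dqs":68,"if":27,"z":62},"z":{"hs":74,"nw":49,"pg":60,"sn":39}},"sw":[[38,6,37],{"kme":95,"niz":14,"r":55},[84,79,46,75],{"og":74,"vl":57},{"i":9,"ia":87,"j":54}],"wh":{"ea":90,"i":[73,97,68],"mhw":{"n":50,"p":61,"q":18,"utx":72}}}
After op 17 (add /sw/4/dq 90): {"f":{"h":{"pv":19,"r":31},"m":{"cv":22,"mp":10,"ray":8,"s":43,"y":39},"se":{"mcq":48,"pv":91},"y":{"gh":57,"gsl":83,"pbf":21}},"sjn":{"i":{"acb":12,"jaf":98,"js":69,"jxg":13,"wy":54},"ou":{"i":39,"jg":20,"ua":36},"wrd":{"dqs":68,"if":27,"z":62},"z":{"hs":74,"nw":49,"pg":60,"sn":39}},"sw":[[38,6,37],{"kme":95,"niz":14,"r":55},[84,79,46,75],59,{"dq":90,"og":74,"vl":57},{"i":9,"ia":87,"j":54}],"wh":{"ea":90,"i":[73,97,68],"mhw":{"n":50,"p":61,"q":18,"utx":72}}}
After op 19 (remove /f/m/s): {"f":{"h":{"pv":19,"r":31},"m":{"cv":22,"mp":10,"ray":8,"y":39},"se":{"mcq":48,"pv":91},"y":{"gh":57,"gsl":83,"pbf":21}},"sjn":{"i":{"acb":12,"jaf":98,"js":69,"jxg":13,"wy":54},"ou":{"i":39,"jg":20,"ua":36},"wrd":{"dqs":68,"if":27,"z":62},"z":{"hs":74,"nw":49,"pg":60,"sn":39}},"sw":[[38,6,37],{"kme":95,"niz":14,"r":55},[84,79,46,75],59,{"dq":90,"og":74,"vl":57},{"i":9,"ia":87,"j":54,"r":9}],"wh":{"ea":90,"i":[73,97,68],"mhw":{"n":50,"p":61,"q":18,"utx":72}}}
After op 21 (replace /sw/5 57): {"f":{"h":{"pv":19,"r":31},"m":{"cv":22,"mp":10,"ray":8,"y":39},"se":{"mcq":48,"pv":91},"y":{"gh":57,"gsl":83,"pbf":21}},"sjn":{"i":{"acb":12,"jaf":98,"js":69,"jxg":13,"wy":54},"wrd":{"dqs":68,"if":27,"z":62},"z":{"hs":74,"nw":49,"pg":60,"sn":39}},"sw":[[38,6,37],{"kme":95,"niz":14,"r":55},[84,79,46,75],59,{"dq":90,"og":74,"vl":57},57],"wh":{"ea":90,"i":[73,97,68],"mhw":{"n":50,"p":61,"q":18,"utx":72}}}
Value at /wh/mhw/q: 18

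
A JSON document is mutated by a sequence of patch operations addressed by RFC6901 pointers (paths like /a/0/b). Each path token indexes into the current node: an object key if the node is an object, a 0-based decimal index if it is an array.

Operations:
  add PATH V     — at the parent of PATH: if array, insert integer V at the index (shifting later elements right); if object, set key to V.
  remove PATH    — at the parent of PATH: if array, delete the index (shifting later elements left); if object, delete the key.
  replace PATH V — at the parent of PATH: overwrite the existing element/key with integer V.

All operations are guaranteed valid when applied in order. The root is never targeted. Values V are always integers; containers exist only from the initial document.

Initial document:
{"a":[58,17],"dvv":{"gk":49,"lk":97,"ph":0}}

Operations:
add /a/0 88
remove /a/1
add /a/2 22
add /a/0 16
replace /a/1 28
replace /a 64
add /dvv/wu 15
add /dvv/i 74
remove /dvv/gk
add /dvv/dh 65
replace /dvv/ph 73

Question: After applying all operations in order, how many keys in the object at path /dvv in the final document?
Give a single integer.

Answer: 5

Derivation:
After op 1 (add /a/0 88): {"a":[88,58,17],"dvv":{"gk":49,"lk":97,"ph":0}}
After op 2 (remove /a/1): {"a":[88,17],"dvv":{"gk":49,"lk":97,"ph":0}}
After op 3 (add /a/2 22): {"a":[88,17,22],"dvv":{"gk":49,"lk":97,"ph":0}}
After op 4 (add /a/0 16): {"a":[16,88,17,22],"dvv":{"gk":49,"lk":97,"ph":0}}
After op 5 (replace /a/1 28): {"a":[16,28,17,22],"dvv":{"gk":49,"lk":97,"ph":0}}
After op 6 (replace /a 64): {"a":64,"dvv":{"gk":49,"lk":97,"ph":0}}
After op 7 (add /dvv/wu 15): {"a":64,"dvv":{"gk":49,"lk":97,"ph":0,"wu":15}}
After op 8 (add /dvv/i 74): {"a":64,"dvv":{"gk":49,"i":74,"lk":97,"ph":0,"wu":15}}
After op 9 (remove /dvv/gk): {"a":64,"dvv":{"i":74,"lk":97,"ph":0,"wu":15}}
After op 10 (add /dvv/dh 65): {"a":64,"dvv":{"dh":65,"i":74,"lk":97,"ph":0,"wu":15}}
After op 11 (replace /dvv/ph 73): {"a":64,"dvv":{"dh":65,"i":74,"lk":97,"ph":73,"wu":15}}
Size at path /dvv: 5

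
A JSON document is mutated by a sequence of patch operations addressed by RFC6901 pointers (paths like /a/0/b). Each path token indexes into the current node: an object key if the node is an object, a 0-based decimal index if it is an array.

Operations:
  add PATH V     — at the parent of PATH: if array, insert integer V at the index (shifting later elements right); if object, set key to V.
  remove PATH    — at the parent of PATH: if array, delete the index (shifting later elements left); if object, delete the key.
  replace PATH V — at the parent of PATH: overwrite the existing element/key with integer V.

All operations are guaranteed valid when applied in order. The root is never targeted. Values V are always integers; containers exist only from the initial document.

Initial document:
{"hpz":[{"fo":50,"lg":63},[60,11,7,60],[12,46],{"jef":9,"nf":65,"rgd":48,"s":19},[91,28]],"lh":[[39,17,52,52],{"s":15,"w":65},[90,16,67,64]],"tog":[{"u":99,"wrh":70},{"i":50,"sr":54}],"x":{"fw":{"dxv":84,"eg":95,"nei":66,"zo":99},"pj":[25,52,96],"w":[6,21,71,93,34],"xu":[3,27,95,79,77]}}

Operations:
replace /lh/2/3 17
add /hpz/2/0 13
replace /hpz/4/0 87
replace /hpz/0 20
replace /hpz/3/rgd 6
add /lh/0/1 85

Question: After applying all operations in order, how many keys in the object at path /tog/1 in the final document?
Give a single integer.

Answer: 2

Derivation:
After op 1 (replace /lh/2/3 17): {"hpz":[{"fo":50,"lg":63},[60,11,7,60],[12,46],{"jef":9,"nf":65,"rgd":48,"s":19},[91,28]],"lh":[[39,17,52,52],{"s":15,"w":65},[90,16,67,17]],"tog":[{"u":99,"wrh":70},{"i":50,"sr":54}],"x":{"fw":{"dxv":84,"eg":95,"nei":66,"zo":99},"pj":[25,52,96],"w":[6,21,71,93,34],"xu":[3,27,95,79,77]}}
After op 2 (add /hpz/2/0 13): {"hpz":[{"fo":50,"lg":63},[60,11,7,60],[13,12,46],{"jef":9,"nf":65,"rgd":48,"s":19},[91,28]],"lh":[[39,17,52,52],{"s":15,"w":65},[90,16,67,17]],"tog":[{"u":99,"wrh":70},{"i":50,"sr":54}],"x":{"fw":{"dxv":84,"eg":95,"nei":66,"zo":99},"pj":[25,52,96],"w":[6,21,71,93,34],"xu":[3,27,95,79,77]}}
After op 3 (replace /hpz/4/0 87): {"hpz":[{"fo":50,"lg":63},[60,11,7,60],[13,12,46],{"jef":9,"nf":65,"rgd":48,"s":19},[87,28]],"lh":[[39,17,52,52],{"s":15,"w":65},[90,16,67,17]],"tog":[{"u":99,"wrh":70},{"i":50,"sr":54}],"x":{"fw":{"dxv":84,"eg":95,"nei":66,"zo":99},"pj":[25,52,96],"w":[6,21,71,93,34],"xu":[3,27,95,79,77]}}
After op 4 (replace /hpz/0 20): {"hpz":[20,[60,11,7,60],[13,12,46],{"jef":9,"nf":65,"rgd":48,"s":19},[87,28]],"lh":[[39,17,52,52],{"s":15,"w":65},[90,16,67,17]],"tog":[{"u":99,"wrh":70},{"i":50,"sr":54}],"x":{"fw":{"dxv":84,"eg":95,"nei":66,"zo":99},"pj":[25,52,96],"w":[6,21,71,93,34],"xu":[3,27,95,79,77]}}
After op 5 (replace /hpz/3/rgd 6): {"hpz":[20,[60,11,7,60],[13,12,46],{"jef":9,"nf":65,"rgd":6,"s":19},[87,28]],"lh":[[39,17,52,52],{"s":15,"w":65},[90,16,67,17]],"tog":[{"u":99,"wrh":70},{"i":50,"sr":54}],"x":{"fw":{"dxv":84,"eg":95,"nei":66,"zo":99},"pj":[25,52,96],"w":[6,21,71,93,34],"xu":[3,27,95,79,77]}}
After op 6 (add /lh/0/1 85): {"hpz":[20,[60,11,7,60],[13,12,46],{"jef":9,"nf":65,"rgd":6,"s":19},[87,28]],"lh":[[39,85,17,52,52],{"s":15,"w":65},[90,16,67,17]],"tog":[{"u":99,"wrh":70},{"i":50,"sr":54}],"x":{"fw":{"dxv":84,"eg":95,"nei":66,"zo":99},"pj":[25,52,96],"w":[6,21,71,93,34],"xu":[3,27,95,79,77]}}
Size at path /tog/1: 2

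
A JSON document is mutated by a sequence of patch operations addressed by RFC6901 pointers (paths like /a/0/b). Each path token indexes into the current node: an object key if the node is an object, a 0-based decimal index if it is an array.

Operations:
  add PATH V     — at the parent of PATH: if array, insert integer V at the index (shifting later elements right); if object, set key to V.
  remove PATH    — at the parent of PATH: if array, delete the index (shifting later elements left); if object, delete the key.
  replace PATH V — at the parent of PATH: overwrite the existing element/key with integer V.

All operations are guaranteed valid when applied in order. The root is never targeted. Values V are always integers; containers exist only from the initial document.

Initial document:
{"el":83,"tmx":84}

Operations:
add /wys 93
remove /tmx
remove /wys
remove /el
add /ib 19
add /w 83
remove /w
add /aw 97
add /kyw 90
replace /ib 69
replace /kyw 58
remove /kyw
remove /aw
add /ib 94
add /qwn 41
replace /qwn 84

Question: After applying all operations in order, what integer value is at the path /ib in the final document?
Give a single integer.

Answer: 94

Derivation:
After op 1 (add /wys 93): {"el":83,"tmx":84,"wys":93}
After op 2 (remove /tmx): {"el":83,"wys":93}
After op 3 (remove /wys): {"el":83}
After op 4 (remove /el): {}
After op 5 (add /ib 19): {"ib":19}
After op 6 (add /w 83): {"ib":19,"w":83}
After op 7 (remove /w): {"ib":19}
After op 8 (add /aw 97): {"aw":97,"ib":19}
After op 9 (add /kyw 90): {"aw":97,"ib":19,"kyw":90}
After op 10 (replace /ib 69): {"aw":97,"ib":69,"kyw":90}
After op 11 (replace /kyw 58): {"aw":97,"ib":69,"kyw":58}
After op 12 (remove /kyw): {"aw":97,"ib":69}
After op 13 (remove /aw): {"ib":69}
After op 14 (add /ib 94): {"ib":94}
After op 15 (add /qwn 41): {"ib":94,"qwn":41}
After op 16 (replace /qwn 84): {"ib":94,"qwn":84}
Value at /ib: 94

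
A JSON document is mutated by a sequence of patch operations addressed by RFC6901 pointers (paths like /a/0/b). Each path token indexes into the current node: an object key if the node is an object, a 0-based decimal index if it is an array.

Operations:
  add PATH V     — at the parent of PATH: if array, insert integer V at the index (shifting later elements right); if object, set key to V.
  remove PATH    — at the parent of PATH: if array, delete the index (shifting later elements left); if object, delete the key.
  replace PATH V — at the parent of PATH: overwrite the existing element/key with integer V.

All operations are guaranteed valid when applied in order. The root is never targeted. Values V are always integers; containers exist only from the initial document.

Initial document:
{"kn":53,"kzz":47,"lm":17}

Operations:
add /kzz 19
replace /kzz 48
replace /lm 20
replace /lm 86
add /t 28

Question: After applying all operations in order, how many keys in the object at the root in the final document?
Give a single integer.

Answer: 4

Derivation:
After op 1 (add /kzz 19): {"kn":53,"kzz":19,"lm":17}
After op 2 (replace /kzz 48): {"kn":53,"kzz":48,"lm":17}
After op 3 (replace /lm 20): {"kn":53,"kzz":48,"lm":20}
After op 4 (replace /lm 86): {"kn":53,"kzz":48,"lm":86}
After op 5 (add /t 28): {"kn":53,"kzz":48,"lm":86,"t":28}
Size at the root: 4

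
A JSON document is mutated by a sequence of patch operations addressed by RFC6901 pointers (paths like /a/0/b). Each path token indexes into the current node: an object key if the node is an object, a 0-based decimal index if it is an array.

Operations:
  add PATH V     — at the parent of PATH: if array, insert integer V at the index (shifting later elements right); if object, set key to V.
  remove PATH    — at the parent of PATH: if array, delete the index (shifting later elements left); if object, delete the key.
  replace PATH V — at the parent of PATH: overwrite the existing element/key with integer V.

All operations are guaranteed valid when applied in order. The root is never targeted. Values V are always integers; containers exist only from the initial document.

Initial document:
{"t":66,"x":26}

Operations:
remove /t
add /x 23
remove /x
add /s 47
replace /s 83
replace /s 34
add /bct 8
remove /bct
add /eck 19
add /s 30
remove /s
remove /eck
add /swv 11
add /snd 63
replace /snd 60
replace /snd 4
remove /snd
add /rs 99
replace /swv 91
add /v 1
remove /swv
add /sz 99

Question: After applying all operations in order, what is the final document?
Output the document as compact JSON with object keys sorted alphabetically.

Answer: {"rs":99,"sz":99,"v":1}

Derivation:
After op 1 (remove /t): {"x":26}
After op 2 (add /x 23): {"x":23}
After op 3 (remove /x): {}
After op 4 (add /s 47): {"s":47}
After op 5 (replace /s 83): {"s":83}
After op 6 (replace /s 34): {"s":34}
After op 7 (add /bct 8): {"bct":8,"s":34}
After op 8 (remove /bct): {"s":34}
After op 9 (add /eck 19): {"eck":19,"s":34}
After op 10 (add /s 30): {"eck":19,"s":30}
After op 11 (remove /s): {"eck":19}
After op 12 (remove /eck): {}
After op 13 (add /swv 11): {"swv":11}
After op 14 (add /snd 63): {"snd":63,"swv":11}
After op 15 (replace /snd 60): {"snd":60,"swv":11}
After op 16 (replace /snd 4): {"snd":4,"swv":11}
After op 17 (remove /snd): {"swv":11}
After op 18 (add /rs 99): {"rs":99,"swv":11}
After op 19 (replace /swv 91): {"rs":99,"swv":91}
After op 20 (add /v 1): {"rs":99,"swv":91,"v":1}
After op 21 (remove /swv): {"rs":99,"v":1}
After op 22 (add /sz 99): {"rs":99,"sz":99,"v":1}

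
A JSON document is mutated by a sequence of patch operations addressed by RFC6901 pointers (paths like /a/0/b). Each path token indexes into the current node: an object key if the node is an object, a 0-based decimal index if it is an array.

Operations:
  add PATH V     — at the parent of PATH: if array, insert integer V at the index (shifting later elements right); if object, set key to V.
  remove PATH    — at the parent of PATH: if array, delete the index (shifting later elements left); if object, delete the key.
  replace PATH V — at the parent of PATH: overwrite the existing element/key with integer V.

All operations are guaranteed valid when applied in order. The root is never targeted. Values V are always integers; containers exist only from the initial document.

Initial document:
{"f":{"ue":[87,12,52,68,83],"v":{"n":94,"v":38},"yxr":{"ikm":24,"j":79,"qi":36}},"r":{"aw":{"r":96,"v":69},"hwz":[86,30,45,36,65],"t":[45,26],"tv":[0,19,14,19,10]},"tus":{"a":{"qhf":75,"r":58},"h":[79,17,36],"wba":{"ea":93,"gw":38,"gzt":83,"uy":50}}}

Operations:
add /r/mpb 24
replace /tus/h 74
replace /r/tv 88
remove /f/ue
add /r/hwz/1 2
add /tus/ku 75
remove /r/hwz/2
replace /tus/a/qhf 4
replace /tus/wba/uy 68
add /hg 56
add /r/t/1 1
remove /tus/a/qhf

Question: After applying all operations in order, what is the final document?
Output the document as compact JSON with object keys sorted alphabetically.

Answer: {"f":{"v":{"n":94,"v":38},"yxr":{"ikm":24,"j":79,"qi":36}},"hg":56,"r":{"aw":{"r":96,"v":69},"hwz":[86,2,45,36,65],"mpb":24,"t":[45,1,26],"tv":88},"tus":{"a":{"r":58},"h":74,"ku":75,"wba":{"ea":93,"gw":38,"gzt":83,"uy":68}}}

Derivation:
After op 1 (add /r/mpb 24): {"f":{"ue":[87,12,52,68,83],"v":{"n":94,"v":38},"yxr":{"ikm":24,"j":79,"qi":36}},"r":{"aw":{"r":96,"v":69},"hwz":[86,30,45,36,65],"mpb":24,"t":[45,26],"tv":[0,19,14,19,10]},"tus":{"a":{"qhf":75,"r":58},"h":[79,17,36],"wba":{"ea":93,"gw":38,"gzt":83,"uy":50}}}
After op 2 (replace /tus/h 74): {"f":{"ue":[87,12,52,68,83],"v":{"n":94,"v":38},"yxr":{"ikm":24,"j":79,"qi":36}},"r":{"aw":{"r":96,"v":69},"hwz":[86,30,45,36,65],"mpb":24,"t":[45,26],"tv":[0,19,14,19,10]},"tus":{"a":{"qhf":75,"r":58},"h":74,"wba":{"ea":93,"gw":38,"gzt":83,"uy":50}}}
After op 3 (replace /r/tv 88): {"f":{"ue":[87,12,52,68,83],"v":{"n":94,"v":38},"yxr":{"ikm":24,"j":79,"qi":36}},"r":{"aw":{"r":96,"v":69},"hwz":[86,30,45,36,65],"mpb":24,"t":[45,26],"tv":88},"tus":{"a":{"qhf":75,"r":58},"h":74,"wba":{"ea":93,"gw":38,"gzt":83,"uy":50}}}
After op 4 (remove /f/ue): {"f":{"v":{"n":94,"v":38},"yxr":{"ikm":24,"j":79,"qi":36}},"r":{"aw":{"r":96,"v":69},"hwz":[86,30,45,36,65],"mpb":24,"t":[45,26],"tv":88},"tus":{"a":{"qhf":75,"r":58},"h":74,"wba":{"ea":93,"gw":38,"gzt":83,"uy":50}}}
After op 5 (add /r/hwz/1 2): {"f":{"v":{"n":94,"v":38},"yxr":{"ikm":24,"j":79,"qi":36}},"r":{"aw":{"r":96,"v":69},"hwz":[86,2,30,45,36,65],"mpb":24,"t":[45,26],"tv":88},"tus":{"a":{"qhf":75,"r":58},"h":74,"wba":{"ea":93,"gw":38,"gzt":83,"uy":50}}}
After op 6 (add /tus/ku 75): {"f":{"v":{"n":94,"v":38},"yxr":{"ikm":24,"j":79,"qi":36}},"r":{"aw":{"r":96,"v":69},"hwz":[86,2,30,45,36,65],"mpb":24,"t":[45,26],"tv":88},"tus":{"a":{"qhf":75,"r":58},"h":74,"ku":75,"wba":{"ea":93,"gw":38,"gzt":83,"uy":50}}}
After op 7 (remove /r/hwz/2): {"f":{"v":{"n":94,"v":38},"yxr":{"ikm":24,"j":79,"qi":36}},"r":{"aw":{"r":96,"v":69},"hwz":[86,2,45,36,65],"mpb":24,"t":[45,26],"tv":88},"tus":{"a":{"qhf":75,"r":58},"h":74,"ku":75,"wba":{"ea":93,"gw":38,"gzt":83,"uy":50}}}
After op 8 (replace /tus/a/qhf 4): {"f":{"v":{"n":94,"v":38},"yxr":{"ikm":24,"j":79,"qi":36}},"r":{"aw":{"r":96,"v":69},"hwz":[86,2,45,36,65],"mpb":24,"t":[45,26],"tv":88},"tus":{"a":{"qhf":4,"r":58},"h":74,"ku":75,"wba":{"ea":93,"gw":38,"gzt":83,"uy":50}}}
After op 9 (replace /tus/wba/uy 68): {"f":{"v":{"n":94,"v":38},"yxr":{"ikm":24,"j":79,"qi":36}},"r":{"aw":{"r":96,"v":69},"hwz":[86,2,45,36,65],"mpb":24,"t":[45,26],"tv":88},"tus":{"a":{"qhf":4,"r":58},"h":74,"ku":75,"wba":{"ea":93,"gw":38,"gzt":83,"uy":68}}}
After op 10 (add /hg 56): {"f":{"v":{"n":94,"v":38},"yxr":{"ikm":24,"j":79,"qi":36}},"hg":56,"r":{"aw":{"r":96,"v":69},"hwz":[86,2,45,36,65],"mpb":24,"t":[45,26],"tv":88},"tus":{"a":{"qhf":4,"r":58},"h":74,"ku":75,"wba":{"ea":93,"gw":38,"gzt":83,"uy":68}}}
After op 11 (add /r/t/1 1): {"f":{"v":{"n":94,"v":38},"yxr":{"ikm":24,"j":79,"qi":36}},"hg":56,"r":{"aw":{"r":96,"v":69},"hwz":[86,2,45,36,65],"mpb":24,"t":[45,1,26],"tv":88},"tus":{"a":{"qhf":4,"r":58},"h":74,"ku":75,"wba":{"ea":93,"gw":38,"gzt":83,"uy":68}}}
After op 12 (remove /tus/a/qhf): {"f":{"v":{"n":94,"v":38},"yxr":{"ikm":24,"j":79,"qi":36}},"hg":56,"r":{"aw":{"r":96,"v":69},"hwz":[86,2,45,36,65],"mpb":24,"t":[45,1,26],"tv":88},"tus":{"a":{"r":58},"h":74,"ku":75,"wba":{"ea":93,"gw":38,"gzt":83,"uy":68}}}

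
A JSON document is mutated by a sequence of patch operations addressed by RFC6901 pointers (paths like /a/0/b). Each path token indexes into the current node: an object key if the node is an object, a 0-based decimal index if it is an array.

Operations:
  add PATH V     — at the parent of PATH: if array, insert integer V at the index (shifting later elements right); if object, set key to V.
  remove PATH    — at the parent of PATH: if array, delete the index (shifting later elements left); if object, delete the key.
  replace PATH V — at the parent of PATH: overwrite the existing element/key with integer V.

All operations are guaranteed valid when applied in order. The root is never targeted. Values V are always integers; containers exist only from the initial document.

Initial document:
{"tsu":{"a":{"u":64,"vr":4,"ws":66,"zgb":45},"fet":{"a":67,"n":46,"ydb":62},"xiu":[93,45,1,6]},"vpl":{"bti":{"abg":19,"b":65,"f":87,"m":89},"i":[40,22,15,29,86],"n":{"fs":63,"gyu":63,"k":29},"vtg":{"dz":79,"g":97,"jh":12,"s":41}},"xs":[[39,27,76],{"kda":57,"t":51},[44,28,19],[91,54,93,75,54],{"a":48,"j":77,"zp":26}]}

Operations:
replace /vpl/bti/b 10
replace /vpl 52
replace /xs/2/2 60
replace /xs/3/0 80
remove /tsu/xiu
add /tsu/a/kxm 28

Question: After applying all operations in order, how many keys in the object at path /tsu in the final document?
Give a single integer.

Answer: 2

Derivation:
After op 1 (replace /vpl/bti/b 10): {"tsu":{"a":{"u":64,"vr":4,"ws":66,"zgb":45},"fet":{"a":67,"n":46,"ydb":62},"xiu":[93,45,1,6]},"vpl":{"bti":{"abg":19,"b":10,"f":87,"m":89},"i":[40,22,15,29,86],"n":{"fs":63,"gyu":63,"k":29},"vtg":{"dz":79,"g":97,"jh":12,"s":41}},"xs":[[39,27,76],{"kda":57,"t":51},[44,28,19],[91,54,93,75,54],{"a":48,"j":77,"zp":26}]}
After op 2 (replace /vpl 52): {"tsu":{"a":{"u":64,"vr":4,"ws":66,"zgb":45},"fet":{"a":67,"n":46,"ydb":62},"xiu":[93,45,1,6]},"vpl":52,"xs":[[39,27,76],{"kda":57,"t":51},[44,28,19],[91,54,93,75,54],{"a":48,"j":77,"zp":26}]}
After op 3 (replace /xs/2/2 60): {"tsu":{"a":{"u":64,"vr":4,"ws":66,"zgb":45},"fet":{"a":67,"n":46,"ydb":62},"xiu":[93,45,1,6]},"vpl":52,"xs":[[39,27,76],{"kda":57,"t":51},[44,28,60],[91,54,93,75,54],{"a":48,"j":77,"zp":26}]}
After op 4 (replace /xs/3/0 80): {"tsu":{"a":{"u":64,"vr":4,"ws":66,"zgb":45},"fet":{"a":67,"n":46,"ydb":62},"xiu":[93,45,1,6]},"vpl":52,"xs":[[39,27,76],{"kda":57,"t":51},[44,28,60],[80,54,93,75,54],{"a":48,"j":77,"zp":26}]}
After op 5 (remove /tsu/xiu): {"tsu":{"a":{"u":64,"vr":4,"ws":66,"zgb":45},"fet":{"a":67,"n":46,"ydb":62}},"vpl":52,"xs":[[39,27,76],{"kda":57,"t":51},[44,28,60],[80,54,93,75,54],{"a":48,"j":77,"zp":26}]}
After op 6 (add /tsu/a/kxm 28): {"tsu":{"a":{"kxm":28,"u":64,"vr":4,"ws":66,"zgb":45},"fet":{"a":67,"n":46,"ydb":62}},"vpl":52,"xs":[[39,27,76],{"kda":57,"t":51},[44,28,60],[80,54,93,75,54],{"a":48,"j":77,"zp":26}]}
Size at path /tsu: 2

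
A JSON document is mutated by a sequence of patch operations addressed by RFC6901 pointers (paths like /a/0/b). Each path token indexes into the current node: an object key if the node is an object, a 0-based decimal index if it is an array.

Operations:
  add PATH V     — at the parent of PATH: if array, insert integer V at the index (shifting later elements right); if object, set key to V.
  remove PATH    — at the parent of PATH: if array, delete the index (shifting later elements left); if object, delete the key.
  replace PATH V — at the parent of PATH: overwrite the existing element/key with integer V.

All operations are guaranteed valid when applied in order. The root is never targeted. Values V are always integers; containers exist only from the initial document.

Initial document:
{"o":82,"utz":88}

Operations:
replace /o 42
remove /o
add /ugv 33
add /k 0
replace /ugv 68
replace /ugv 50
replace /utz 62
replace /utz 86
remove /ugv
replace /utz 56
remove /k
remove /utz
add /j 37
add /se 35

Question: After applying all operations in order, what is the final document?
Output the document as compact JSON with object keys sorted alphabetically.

After op 1 (replace /o 42): {"o":42,"utz":88}
After op 2 (remove /o): {"utz":88}
After op 3 (add /ugv 33): {"ugv":33,"utz":88}
After op 4 (add /k 0): {"k":0,"ugv":33,"utz":88}
After op 5 (replace /ugv 68): {"k":0,"ugv":68,"utz":88}
After op 6 (replace /ugv 50): {"k":0,"ugv":50,"utz":88}
After op 7 (replace /utz 62): {"k":0,"ugv":50,"utz":62}
After op 8 (replace /utz 86): {"k":0,"ugv":50,"utz":86}
After op 9 (remove /ugv): {"k":0,"utz":86}
After op 10 (replace /utz 56): {"k":0,"utz":56}
After op 11 (remove /k): {"utz":56}
After op 12 (remove /utz): {}
After op 13 (add /j 37): {"j":37}
After op 14 (add /se 35): {"j":37,"se":35}

Answer: {"j":37,"se":35}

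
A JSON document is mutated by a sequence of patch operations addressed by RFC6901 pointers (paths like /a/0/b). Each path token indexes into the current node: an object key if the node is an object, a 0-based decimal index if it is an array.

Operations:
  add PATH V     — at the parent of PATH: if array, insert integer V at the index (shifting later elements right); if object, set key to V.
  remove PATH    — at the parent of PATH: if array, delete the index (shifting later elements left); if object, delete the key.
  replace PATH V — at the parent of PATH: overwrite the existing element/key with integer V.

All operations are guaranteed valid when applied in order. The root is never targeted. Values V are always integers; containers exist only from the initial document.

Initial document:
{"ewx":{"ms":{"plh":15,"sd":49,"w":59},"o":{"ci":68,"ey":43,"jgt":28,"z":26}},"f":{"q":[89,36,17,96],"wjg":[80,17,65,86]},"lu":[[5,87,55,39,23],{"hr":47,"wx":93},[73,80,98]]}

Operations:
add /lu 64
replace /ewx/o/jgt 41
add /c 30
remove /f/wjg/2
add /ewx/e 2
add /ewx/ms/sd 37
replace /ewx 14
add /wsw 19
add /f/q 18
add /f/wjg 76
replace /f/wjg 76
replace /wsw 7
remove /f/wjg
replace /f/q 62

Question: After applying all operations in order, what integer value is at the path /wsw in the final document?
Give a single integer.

After op 1 (add /lu 64): {"ewx":{"ms":{"plh":15,"sd":49,"w":59},"o":{"ci":68,"ey":43,"jgt":28,"z":26}},"f":{"q":[89,36,17,96],"wjg":[80,17,65,86]},"lu":64}
After op 2 (replace /ewx/o/jgt 41): {"ewx":{"ms":{"plh":15,"sd":49,"w":59},"o":{"ci":68,"ey":43,"jgt":41,"z":26}},"f":{"q":[89,36,17,96],"wjg":[80,17,65,86]},"lu":64}
After op 3 (add /c 30): {"c":30,"ewx":{"ms":{"plh":15,"sd":49,"w":59},"o":{"ci":68,"ey":43,"jgt":41,"z":26}},"f":{"q":[89,36,17,96],"wjg":[80,17,65,86]},"lu":64}
After op 4 (remove /f/wjg/2): {"c":30,"ewx":{"ms":{"plh":15,"sd":49,"w":59},"o":{"ci":68,"ey":43,"jgt":41,"z":26}},"f":{"q":[89,36,17,96],"wjg":[80,17,86]},"lu":64}
After op 5 (add /ewx/e 2): {"c":30,"ewx":{"e":2,"ms":{"plh":15,"sd":49,"w":59},"o":{"ci":68,"ey":43,"jgt":41,"z":26}},"f":{"q":[89,36,17,96],"wjg":[80,17,86]},"lu":64}
After op 6 (add /ewx/ms/sd 37): {"c":30,"ewx":{"e":2,"ms":{"plh":15,"sd":37,"w":59},"o":{"ci":68,"ey":43,"jgt":41,"z":26}},"f":{"q":[89,36,17,96],"wjg":[80,17,86]},"lu":64}
After op 7 (replace /ewx 14): {"c":30,"ewx":14,"f":{"q":[89,36,17,96],"wjg":[80,17,86]},"lu":64}
After op 8 (add /wsw 19): {"c":30,"ewx":14,"f":{"q":[89,36,17,96],"wjg":[80,17,86]},"lu":64,"wsw":19}
After op 9 (add /f/q 18): {"c":30,"ewx":14,"f":{"q":18,"wjg":[80,17,86]},"lu":64,"wsw":19}
After op 10 (add /f/wjg 76): {"c":30,"ewx":14,"f":{"q":18,"wjg":76},"lu":64,"wsw":19}
After op 11 (replace /f/wjg 76): {"c":30,"ewx":14,"f":{"q":18,"wjg":76},"lu":64,"wsw":19}
After op 12 (replace /wsw 7): {"c":30,"ewx":14,"f":{"q":18,"wjg":76},"lu":64,"wsw":7}
After op 13 (remove /f/wjg): {"c":30,"ewx":14,"f":{"q":18},"lu":64,"wsw":7}
After op 14 (replace /f/q 62): {"c":30,"ewx":14,"f":{"q":62},"lu":64,"wsw":7}
Value at /wsw: 7

Answer: 7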